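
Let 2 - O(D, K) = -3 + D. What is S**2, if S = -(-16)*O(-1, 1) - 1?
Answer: 9025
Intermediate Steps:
O(D, K) = 5 - D (O(D, K) = 2 - (-3 + D) = 2 + (3 - D) = 5 - D)
S = 95 (S = -(-16)*(5 - 1*(-1)) - 1 = -(-16)*(5 + 1) - 1 = -(-16)*6 - 1 = -8*(-12) - 1 = 96 - 1 = 95)
S**2 = 95**2 = 9025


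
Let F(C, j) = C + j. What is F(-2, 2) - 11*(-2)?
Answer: 22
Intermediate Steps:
F(-2, 2) - 11*(-2) = (-2 + 2) - 11*(-2) = 0 + 22 = 22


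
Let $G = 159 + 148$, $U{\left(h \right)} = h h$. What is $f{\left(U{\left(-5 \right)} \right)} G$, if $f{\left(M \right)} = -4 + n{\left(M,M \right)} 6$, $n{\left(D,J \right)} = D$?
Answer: $44822$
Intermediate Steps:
$U{\left(h \right)} = h^{2}$
$f{\left(M \right)} = -4 + 6 M$ ($f{\left(M \right)} = -4 + M 6 = -4 + 6 M$)
$G = 307$
$f{\left(U{\left(-5 \right)} \right)} G = \left(-4 + 6 \left(-5\right)^{2}\right) 307 = \left(-4 + 6 \cdot 25\right) 307 = \left(-4 + 150\right) 307 = 146 \cdot 307 = 44822$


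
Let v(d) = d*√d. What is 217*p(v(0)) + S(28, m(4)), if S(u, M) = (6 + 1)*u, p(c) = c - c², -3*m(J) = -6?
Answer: 196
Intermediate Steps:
v(d) = d^(3/2)
m(J) = 2 (m(J) = -⅓*(-6) = 2)
S(u, M) = 7*u
217*p(v(0)) + S(28, m(4)) = 217*(0^(3/2)*(1 - 0^(3/2))) + 7*28 = 217*(0*(1 - 1*0)) + 196 = 217*(0*(1 + 0)) + 196 = 217*(0*1) + 196 = 217*0 + 196 = 0 + 196 = 196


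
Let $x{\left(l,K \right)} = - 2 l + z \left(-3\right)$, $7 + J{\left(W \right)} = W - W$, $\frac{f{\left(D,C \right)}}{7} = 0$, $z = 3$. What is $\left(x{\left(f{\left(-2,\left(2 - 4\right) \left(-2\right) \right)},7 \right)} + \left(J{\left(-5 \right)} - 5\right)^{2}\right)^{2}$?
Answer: $18225$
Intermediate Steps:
$f{\left(D,C \right)} = 0$ ($f{\left(D,C \right)} = 7 \cdot 0 = 0$)
$J{\left(W \right)} = -7$ ($J{\left(W \right)} = -7 + \left(W - W\right) = -7 + 0 = -7$)
$x{\left(l,K \right)} = -9 - 2 l$ ($x{\left(l,K \right)} = - 2 l + 3 \left(-3\right) = - 2 l - 9 = -9 - 2 l$)
$\left(x{\left(f{\left(-2,\left(2 - 4\right) \left(-2\right) \right)},7 \right)} + \left(J{\left(-5 \right)} - 5\right)^{2}\right)^{2} = \left(\left(-9 - 0\right) + \left(-7 - 5\right)^{2}\right)^{2} = \left(\left(-9 + 0\right) + \left(-12\right)^{2}\right)^{2} = \left(-9 + 144\right)^{2} = 135^{2} = 18225$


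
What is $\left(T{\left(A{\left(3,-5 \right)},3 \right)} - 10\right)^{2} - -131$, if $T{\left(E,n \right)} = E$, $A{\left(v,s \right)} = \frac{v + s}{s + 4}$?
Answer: $195$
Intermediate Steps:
$A{\left(v,s \right)} = \frac{s + v}{4 + s}$
$\left(T{\left(A{\left(3,-5 \right)},3 \right)} - 10\right)^{2} - -131 = \left(\frac{-5 + 3}{4 - 5} - 10\right)^{2} - -131 = \left(\frac{1}{-1} \left(-2\right) - 10\right)^{2} + 131 = \left(\left(-1\right) \left(-2\right) - 10\right)^{2} + 131 = \left(2 - 10\right)^{2} + 131 = \left(-8\right)^{2} + 131 = 64 + 131 = 195$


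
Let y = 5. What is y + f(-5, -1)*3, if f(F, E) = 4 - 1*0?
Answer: 17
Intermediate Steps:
f(F, E) = 4 (f(F, E) = 4 + 0 = 4)
y + f(-5, -1)*3 = 5 + 4*3 = 5 + 12 = 17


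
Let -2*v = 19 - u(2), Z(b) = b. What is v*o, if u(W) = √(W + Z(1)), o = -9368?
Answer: 88996 - 4684*√3 ≈ 80883.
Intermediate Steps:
u(W) = √(1 + W) (u(W) = √(W + 1) = √(1 + W))
v = -19/2 + √3/2 (v = -(19 - √(1 + 2))/2 = -(19 - √3)/2 = -19/2 + √3/2 ≈ -8.6340)
v*o = (-19/2 + √3/2)*(-9368) = 88996 - 4684*√3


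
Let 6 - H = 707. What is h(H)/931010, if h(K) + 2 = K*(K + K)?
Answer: 98280/93101 ≈ 1.0556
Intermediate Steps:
H = -701 (H = 6 - 1*707 = 6 - 707 = -701)
h(K) = -2 + 2*K**2 (h(K) = -2 + K*(K + K) = -2 + K*(2*K) = -2 + 2*K**2)
h(H)/931010 = (-2 + 2*(-701)**2)/931010 = (-2 + 2*491401)*(1/931010) = (-2 + 982802)*(1/931010) = 982800*(1/931010) = 98280/93101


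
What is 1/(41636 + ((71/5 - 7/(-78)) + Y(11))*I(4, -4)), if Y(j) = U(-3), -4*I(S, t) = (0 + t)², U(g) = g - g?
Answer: 195/8107874 ≈ 2.4051e-5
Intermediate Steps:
U(g) = 0
I(S, t) = -t²/4 (I(S, t) = -(0 + t)²/4 = -t²/4)
Y(j) = 0
1/(41636 + ((71/5 - 7/(-78)) + Y(11))*I(4, -4)) = 1/(41636 + ((71/5 - 7/(-78)) + 0)*(-¼*(-4)²)) = 1/(41636 + ((71*(⅕) - 7*(-1/78)) + 0)*(-¼*16)) = 1/(41636 + ((71/5 + 7/78) + 0)*(-4)) = 1/(41636 + (5573/390 + 0)*(-4)) = 1/(41636 + (5573/390)*(-4)) = 1/(41636 - 11146/195) = 1/(8107874/195) = 195/8107874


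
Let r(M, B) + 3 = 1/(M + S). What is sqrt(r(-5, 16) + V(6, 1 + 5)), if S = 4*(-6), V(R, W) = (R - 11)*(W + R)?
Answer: 2*I*sqrt(13253)/29 ≈ 7.9394*I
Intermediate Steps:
V(R, W) = (-11 + R)*(R + W)
S = -24
r(M, B) = -3 + 1/(-24 + M) (r(M, B) = -3 + 1/(M - 24) = -3 + 1/(-24 + M))
sqrt(r(-5, 16) + V(6, 1 + 5)) = sqrt((73 - 3*(-5))/(-24 - 5) + (6**2 - 11*6 - 11*(1 + 5) + 6*(1 + 5))) = sqrt((73 + 15)/(-29) + (36 - 66 - 11*6 + 6*6)) = sqrt(-1/29*88 + (36 - 66 - 66 + 36)) = sqrt(-88/29 - 60) = sqrt(-1828/29) = 2*I*sqrt(13253)/29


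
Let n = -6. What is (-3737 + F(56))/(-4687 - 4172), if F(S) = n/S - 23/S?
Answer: 69767/165368 ≈ 0.42189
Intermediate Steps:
F(S) = -29/S (F(S) = -6/S - 23/S = -29/S)
(-3737 + F(56))/(-4687 - 4172) = (-3737 - 29/56)/(-4687 - 4172) = (-3737 - 29*1/56)/(-8859) = (-3737 - 29/56)*(-1/8859) = -209301/56*(-1/8859) = 69767/165368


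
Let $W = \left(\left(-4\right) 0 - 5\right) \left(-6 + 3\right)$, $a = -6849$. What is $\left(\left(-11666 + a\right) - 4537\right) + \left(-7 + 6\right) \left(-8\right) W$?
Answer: $-22932$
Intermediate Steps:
$W = 15$ ($W = \left(0 - 5\right) \left(-3\right) = \left(-5\right) \left(-3\right) = 15$)
$\left(\left(-11666 + a\right) - 4537\right) + \left(-7 + 6\right) \left(-8\right) W = \left(\left(-11666 - 6849\right) - 4537\right) + \left(-7 + 6\right) \left(-8\right) 15 = \left(-18515 - 4537\right) + \left(-1\right) \left(-8\right) 15 = -23052 + 8 \cdot 15 = -23052 + 120 = -22932$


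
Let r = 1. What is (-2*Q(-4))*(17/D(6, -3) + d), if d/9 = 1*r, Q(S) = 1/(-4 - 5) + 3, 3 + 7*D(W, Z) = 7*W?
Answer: -1880/27 ≈ -69.630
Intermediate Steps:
D(W, Z) = -3/7 + W (D(W, Z) = -3/7 + (7*W)/7 = -3/7 + W)
Q(S) = 26/9 (Q(S) = 1/(-9) + 3 = -⅑ + 3 = 26/9)
d = 9 (d = 9*(1*1) = 9*1 = 9)
(-2*Q(-4))*(17/D(6, -3) + d) = (-2*26/9)*(17/(-3/7 + 6) + 9) = -52*(17/(39/7) + 9)/9 = -52*(17*(7/39) + 9)/9 = -52*(119/39 + 9)/9 = -52/9*470/39 = -1880/27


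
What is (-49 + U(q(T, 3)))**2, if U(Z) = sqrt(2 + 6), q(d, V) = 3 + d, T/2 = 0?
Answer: 2409 - 196*sqrt(2) ≈ 2131.8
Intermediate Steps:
T = 0 (T = 2*0 = 0)
U(Z) = 2*sqrt(2) (U(Z) = sqrt(8) = 2*sqrt(2))
(-49 + U(q(T, 3)))**2 = (-49 + 2*sqrt(2))**2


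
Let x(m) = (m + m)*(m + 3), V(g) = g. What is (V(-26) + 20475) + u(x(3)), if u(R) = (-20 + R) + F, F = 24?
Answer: 20489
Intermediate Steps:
x(m) = 2*m*(3 + m) (x(m) = (2*m)*(3 + m) = 2*m*(3 + m))
u(R) = 4 + R (u(R) = (-20 + R) + 24 = 4 + R)
(V(-26) + 20475) + u(x(3)) = (-26 + 20475) + (4 + 2*3*(3 + 3)) = 20449 + (4 + 2*3*6) = 20449 + (4 + 36) = 20449 + 40 = 20489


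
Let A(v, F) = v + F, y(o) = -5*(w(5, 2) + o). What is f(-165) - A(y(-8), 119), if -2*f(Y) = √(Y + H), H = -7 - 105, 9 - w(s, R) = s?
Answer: -139 - I*√277/2 ≈ -139.0 - 8.3217*I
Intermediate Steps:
w(s, R) = 9 - s
y(o) = -20 - 5*o (y(o) = -5*((9 - 1*5) + o) = -5*((9 - 5) + o) = -5*(4 + o) = -20 - 5*o)
H = -112
f(Y) = -√(-112 + Y)/2 (f(Y) = -√(Y - 112)/2 = -√(-112 + Y)/2)
A(v, F) = F + v
f(-165) - A(y(-8), 119) = -√(-112 - 165)/2 - (119 + (-20 - 5*(-8))) = -I*√277/2 - (119 + (-20 + 40)) = -I*√277/2 - (119 + 20) = -I*√277/2 - 1*139 = -I*√277/2 - 139 = -139 - I*√277/2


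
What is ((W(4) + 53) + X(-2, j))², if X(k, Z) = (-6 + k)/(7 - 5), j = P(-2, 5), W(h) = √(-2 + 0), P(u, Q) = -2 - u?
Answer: (49 + I*√2)² ≈ 2399.0 + 138.59*I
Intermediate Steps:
W(h) = I*√2 (W(h) = √(-2) = I*√2)
j = 0 (j = -2 - 1*(-2) = -2 + 2 = 0)
X(k, Z) = -3 + k/2 (X(k, Z) = (-6 + k)/2 = (-6 + k)*(½) = -3 + k/2)
((W(4) + 53) + X(-2, j))² = ((I*√2 + 53) + (-3 + (½)*(-2)))² = ((53 + I*√2) + (-3 - 1))² = ((53 + I*√2) - 4)² = (49 + I*√2)²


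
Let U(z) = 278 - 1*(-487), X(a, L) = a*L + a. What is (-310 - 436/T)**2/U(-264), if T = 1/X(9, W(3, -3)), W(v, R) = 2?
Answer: 145974724/765 ≈ 1.9082e+5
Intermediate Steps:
X(a, L) = a + L*a (X(a, L) = L*a + a = a + L*a)
T = 1/27 (T = 1/(9*(1 + 2)) = 1/(9*3) = 1/27 ≈ 0.037037)
U(z) = 765 (U(z) = 278 + 487 = 765)
(-310 - 436/T)**2/U(-264) = (-310 - 436/1/27)**2/765 = (-310 - 436*27)**2*(1/765) = (-310 - 11772)**2*(1/765) = (-12082)**2*(1/765) = 145974724*(1/765) = 145974724/765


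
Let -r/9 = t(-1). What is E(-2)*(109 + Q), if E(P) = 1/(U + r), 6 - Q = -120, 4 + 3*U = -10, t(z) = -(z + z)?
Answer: -705/68 ≈ -10.368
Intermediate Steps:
t(z) = -2*z
r = -18 (r = -(-18)*(-1) = -9*2 = -18)
U = -14/3 (U = -4/3 + (⅓)*(-10) = -4/3 - 10/3 = -14/3 ≈ -4.6667)
Q = 126 (Q = 6 - 1*(-120) = 6 + 120 = 126)
E(P) = -3/68 (E(P) = 1/(-14/3 - 18) = 1/(-68/3) = -3/68)
E(-2)*(109 + Q) = -3*(109 + 126)/68 = -3/68*235 = -705/68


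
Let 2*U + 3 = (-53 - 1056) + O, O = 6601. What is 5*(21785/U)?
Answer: 217850/5489 ≈ 39.688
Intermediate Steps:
U = 5489/2 (U = -3/2 + ((-53 - 1056) + 6601)/2 = -3/2 + (-1109 + 6601)/2 = -3/2 + (½)*5492 = -3/2 + 2746 = 5489/2 ≈ 2744.5)
5*(21785/U) = 5*(21785/(5489/2)) = 5*(21785*(2/5489)) = 5*(43570/5489) = 217850/5489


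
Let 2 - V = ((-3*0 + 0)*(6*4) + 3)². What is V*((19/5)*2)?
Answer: -266/5 ≈ -53.200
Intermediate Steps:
V = -7 (V = 2 - ((-3*0 + 0)*(6*4) + 3)² = 2 - ((0 + 0)*24 + 3)² = 2 - (0*24 + 3)² = 2 - (0 + 3)² = 2 - 1*3² = 2 - 1*9 = 2 - 9 = -7)
V*((19/5)*2) = -7*19/5*2 = -7*19*(⅕)*2 = -133*2/5 = -7*38/5 = -266/5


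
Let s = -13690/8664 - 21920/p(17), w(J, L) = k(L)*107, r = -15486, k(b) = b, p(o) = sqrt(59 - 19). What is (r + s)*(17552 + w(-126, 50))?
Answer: -256090915949/722 - 25100592*sqrt(10) ≈ -4.3407e+8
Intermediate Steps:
p(o) = 2*sqrt(10) (p(o) = sqrt(40) = 2*sqrt(10))
w(J, L) = 107*L (w(J, L) = L*107 = 107*L)
s = -6845/4332 - 1096*sqrt(10) (s = -13690/8664 - 21920*sqrt(10)/20 = -13690*1/8664 - 1096*sqrt(10) = -6845/4332 - 1096*sqrt(10) ≈ -3467.4)
(r + s)*(17552 + w(-126, 50)) = (-15486 + (-6845/4332 - 1096*sqrt(10)))*(17552 + 107*50) = (-67092197/4332 - 1096*sqrt(10))*(17552 + 5350) = (-67092197/4332 - 1096*sqrt(10))*22902 = -256090915949/722 - 25100592*sqrt(10)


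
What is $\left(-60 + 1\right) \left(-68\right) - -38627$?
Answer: $42639$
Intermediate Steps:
$\left(-60 + 1\right) \left(-68\right) - -38627 = \left(-59\right) \left(-68\right) + 38627 = 4012 + 38627 = 42639$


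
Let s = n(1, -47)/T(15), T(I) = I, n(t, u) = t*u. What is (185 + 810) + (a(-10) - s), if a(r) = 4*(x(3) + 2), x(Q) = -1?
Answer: 15032/15 ≈ 1002.1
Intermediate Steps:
a(r) = 4 (a(r) = 4*(-1 + 2) = 4*1 = 4)
s = -47/15 (s = (1*(-47))/15 = -47*1/15 = -47/15 ≈ -3.1333)
(185 + 810) + (a(-10) - s) = (185 + 810) + (4 - 1*(-47/15)) = 995 + (4 + 47/15) = 995 + 107/15 = 15032/15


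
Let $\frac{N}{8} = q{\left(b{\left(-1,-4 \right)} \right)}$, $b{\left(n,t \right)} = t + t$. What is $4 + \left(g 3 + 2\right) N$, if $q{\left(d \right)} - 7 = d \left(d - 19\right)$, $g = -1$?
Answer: $-1780$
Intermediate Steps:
$b{\left(n,t \right)} = 2 t$
$q{\left(d \right)} = 7 + d \left(-19 + d\right)$ ($q{\left(d \right)} = 7 + d \left(d - 19\right) = 7 + d \left(-19 + d\right)$)
$N = 1784$ ($N = 8 \left(7 + \left(2 \left(-4\right)\right)^{2} - 19 \cdot 2 \left(-4\right)\right) = 8 \left(7 + \left(-8\right)^{2} - -152\right) = 8 \left(7 + 64 + 152\right) = 8 \cdot 223 = 1784$)
$4 + \left(g 3 + 2\right) N = 4 + \left(\left(-1\right) 3 + 2\right) 1784 = 4 + \left(-3 + 2\right) 1784 = 4 - 1784 = -1780$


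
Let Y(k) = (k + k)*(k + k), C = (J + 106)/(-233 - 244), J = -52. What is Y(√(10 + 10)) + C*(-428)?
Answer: 6808/53 ≈ 128.45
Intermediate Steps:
C = -6/53 (C = (-52 + 106)/(-233 - 244) = 54/(-477) = 54*(-1/477) = -6/53 ≈ -0.11321)
Y(k) = 4*k² (Y(k) = (2*k)*(2*k) = 4*k²)
Y(√(10 + 10)) + C*(-428) = 4*(√(10 + 10))² - 6/53*(-428) = 4*(√20)² + 2568/53 = 4*(2*√5)² + 2568/53 = 4*20 + 2568/53 = 80 + 2568/53 = 6808/53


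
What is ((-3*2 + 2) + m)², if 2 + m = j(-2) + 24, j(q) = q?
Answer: 256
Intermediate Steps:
m = 20 (m = -2 + (-2 + 24) = -2 + 22 = 20)
((-3*2 + 2) + m)² = ((-3*2 + 2) + 20)² = ((-6 + 2) + 20)² = (-4 + 20)² = 16² = 256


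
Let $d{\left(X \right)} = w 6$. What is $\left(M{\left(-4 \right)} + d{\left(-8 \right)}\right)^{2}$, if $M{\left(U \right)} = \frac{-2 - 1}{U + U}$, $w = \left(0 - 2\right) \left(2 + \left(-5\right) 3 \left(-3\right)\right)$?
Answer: $\frac{20331081}{64} \approx 3.1767 \cdot 10^{5}$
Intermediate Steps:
$w = -94$ ($w = - 2 \left(2 - -45\right) = - 2 \left(2 + 45\right) = \left(-2\right) 47 = -94$)
$M{\left(U \right)} = - \frac{3}{2 U}$
$d{\left(X \right)} = -564$ ($d{\left(X \right)} = \left(-94\right) 6 = -564$)
$\left(M{\left(-4 \right)} + d{\left(-8 \right)}\right)^{2} = \left(- \frac{3}{2 \left(-4\right)} - 564\right)^{2} = \left(\left(- \frac{3}{2}\right) \left(- \frac{1}{4}\right) - 564\right)^{2} = \left(\frac{3}{8} - 564\right)^{2} = \left(- \frac{4509}{8}\right)^{2} = \frac{20331081}{64}$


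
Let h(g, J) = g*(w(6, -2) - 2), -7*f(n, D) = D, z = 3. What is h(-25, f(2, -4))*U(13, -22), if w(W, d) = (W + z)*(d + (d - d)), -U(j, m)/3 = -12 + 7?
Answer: 7500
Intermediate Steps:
f(n, D) = -D/7
U(j, m) = 15 (U(j, m) = -3*(-12 + 7) = -3*(-5) = 15)
w(W, d) = d*(3 + W) (w(W, d) = (W + 3)*(d + (d - d)) = (3 + W)*(d + 0) = (3 + W)*d = d*(3 + W))
h(g, J) = -20*g (h(g, J) = g*(-2*(3 + 6) - 2) = g*(-2*9 - 2) = g*(-18 - 2) = g*(-20) = -20*g)
h(-25, f(2, -4))*U(13, -22) = -20*(-25)*15 = 500*15 = 7500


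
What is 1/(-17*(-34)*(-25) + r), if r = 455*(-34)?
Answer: -1/29920 ≈ -3.3422e-5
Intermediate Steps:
r = -15470
1/(-17*(-34)*(-25) + r) = 1/(-17*(-34)*(-25) - 15470) = 1/(578*(-25) - 15470) = 1/(-14450 - 15470) = 1/(-29920) = -1/29920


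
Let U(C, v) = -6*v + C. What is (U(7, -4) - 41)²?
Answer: 100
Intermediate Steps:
U(C, v) = C - 6*v
(U(7, -4) - 41)² = ((7 - 6*(-4)) - 41)² = ((7 + 24) - 41)² = (31 - 41)² = (-10)² = 100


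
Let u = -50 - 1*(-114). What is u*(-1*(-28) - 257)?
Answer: -14656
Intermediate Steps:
u = 64 (u = -50 + 114 = 64)
u*(-1*(-28) - 257) = 64*(-1*(-28) - 257) = 64*(28 - 257) = 64*(-229) = -14656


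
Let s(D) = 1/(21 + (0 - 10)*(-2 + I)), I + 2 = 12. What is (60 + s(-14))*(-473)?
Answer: -1673947/59 ≈ -28372.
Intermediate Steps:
I = 10 (I = -2 + 12 = 10)
s(D) = -1/59 (s(D) = 1/(21 + (0 - 10)*(-2 + 10)) = 1/(21 - 10*8) = 1/(21 - 80) = 1/(-59) = -1/59)
(60 + s(-14))*(-473) = (60 - 1/59)*(-473) = (3539/59)*(-473) = -1673947/59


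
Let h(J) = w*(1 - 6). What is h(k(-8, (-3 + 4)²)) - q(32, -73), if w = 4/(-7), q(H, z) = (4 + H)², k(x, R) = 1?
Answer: -9052/7 ≈ -1293.1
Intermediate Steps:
w = -4/7 (w = 4*(-⅐) = -4/7 ≈ -0.57143)
h(J) = 20/7 (h(J) = -4*(1 - 6)/7 = -4/7*(-5) = 20/7)
h(k(-8, (-3 + 4)²)) - q(32, -73) = 20/7 - (4 + 32)² = 20/7 - 1*36² = 20/7 - 1*1296 = 20/7 - 1296 = -9052/7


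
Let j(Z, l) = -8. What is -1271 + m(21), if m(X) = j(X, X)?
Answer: -1279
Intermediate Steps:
m(X) = -8
-1271 + m(21) = -1271 - 8 = -1279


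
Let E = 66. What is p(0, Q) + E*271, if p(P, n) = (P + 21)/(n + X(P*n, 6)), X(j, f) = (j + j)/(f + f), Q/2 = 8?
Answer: 286197/16 ≈ 17887.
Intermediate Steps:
Q = 16 (Q = 2*8 = 16)
X(j, f) = j/f (X(j, f) = (2*j)/((2*f)) = (2*j)*(1/(2*f)) = j/f)
p(P, n) = (21 + P)/(n + P*n/6) (p(P, n) = (P + 21)/(n + (P*n)/6) = (21 + P)/(n + (P*n)*(1/6)) = (21 + P)/(n + P*n/6))
p(0, Q) + E*271 = 6*(21 + 0)/(16*(6 + 0)) + 66*271 = 6*(1/16)*21/6 + 17886 = 6*(1/16)*(1/6)*21 + 17886 = 21/16 + 17886 = 286197/16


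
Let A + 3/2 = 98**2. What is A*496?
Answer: 4762840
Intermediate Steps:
A = 19205/2 (A = -3/2 + 98**2 = -3/2 + 9604 = 19205/2 ≈ 9602.5)
A*496 = (19205/2)*496 = 4762840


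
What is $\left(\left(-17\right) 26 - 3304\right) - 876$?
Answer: $-4622$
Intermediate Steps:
$\left(\left(-17\right) 26 - 3304\right) - 876 = \left(-442 - 3304\right) - 876 = -3746 - 876 = -4622$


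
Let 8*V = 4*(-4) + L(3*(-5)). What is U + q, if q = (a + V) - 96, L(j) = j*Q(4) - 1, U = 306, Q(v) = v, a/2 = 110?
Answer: 3363/8 ≈ 420.38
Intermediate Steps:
a = 220 (a = 2*110 = 220)
L(j) = -1 + 4*j (L(j) = j*4 - 1 = 4*j - 1 = -1 + 4*j)
V = -77/8 (V = (4*(-4) + (-1 + 4*(3*(-5))))/8 = (-16 + (-1 + 4*(-15)))/8 = (-16 + (-1 - 60))/8 = (-16 - 61)/8 = (⅛)*(-77) = -77/8 ≈ -9.6250)
q = 915/8 (q = (220 - 77/8) - 96 = 1683/8 - 96 = 915/8 ≈ 114.38)
U + q = 306 + 915/8 = 3363/8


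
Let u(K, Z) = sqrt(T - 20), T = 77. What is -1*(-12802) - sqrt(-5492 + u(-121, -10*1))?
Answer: 12802 - sqrt(-5492 + sqrt(57)) ≈ 12802.0 - 74.057*I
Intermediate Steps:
u(K, Z) = sqrt(57) (u(K, Z) = sqrt(77 - 20) = sqrt(57))
-1*(-12802) - sqrt(-5492 + u(-121, -10*1)) = -1*(-12802) - sqrt(-5492 + sqrt(57)) = 12802 - sqrt(-5492 + sqrt(57))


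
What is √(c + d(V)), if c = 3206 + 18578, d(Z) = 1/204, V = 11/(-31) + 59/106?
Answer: √226640787/102 ≈ 147.59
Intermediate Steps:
V = 663/3286 (V = 11*(-1/31) + 59*(1/106) = -11/31 + 59/106 = 663/3286 ≈ 0.20177)
d(Z) = 1/204
c = 21784
√(c + d(V)) = √(21784 + 1/204) = √(4443937/204) = √226640787/102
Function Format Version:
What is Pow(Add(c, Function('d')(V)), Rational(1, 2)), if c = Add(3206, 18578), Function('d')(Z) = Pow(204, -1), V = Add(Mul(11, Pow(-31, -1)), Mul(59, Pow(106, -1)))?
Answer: Mul(Rational(1, 102), Pow(226640787, Rational(1, 2))) ≈ 147.59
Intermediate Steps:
V = Rational(663, 3286) (V = Add(Mul(11, Rational(-1, 31)), Mul(59, Rational(1, 106))) = Add(Rational(-11, 31), Rational(59, 106)) = Rational(663, 3286) ≈ 0.20177)
Function('d')(Z) = Rational(1, 204)
c = 21784
Pow(Add(c, Function('d')(V)), Rational(1, 2)) = Pow(Add(21784, Rational(1, 204)), Rational(1, 2)) = Pow(Rational(4443937, 204), Rational(1, 2)) = Mul(Rational(1, 102), Pow(226640787, Rational(1, 2)))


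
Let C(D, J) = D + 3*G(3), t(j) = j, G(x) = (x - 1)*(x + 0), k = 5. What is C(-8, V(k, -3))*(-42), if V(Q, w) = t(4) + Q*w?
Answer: -420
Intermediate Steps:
G(x) = x*(-1 + x) (G(x) = (-1 + x)*x = x*(-1 + x))
V(Q, w) = 4 + Q*w
C(D, J) = 18 + D (C(D, J) = D + 3*(3*(-1 + 3)) = D + 3*(3*2) = D + 3*6 = D + 18 = 18 + D)
C(-8, V(k, -3))*(-42) = (18 - 8)*(-42) = 10*(-42) = -420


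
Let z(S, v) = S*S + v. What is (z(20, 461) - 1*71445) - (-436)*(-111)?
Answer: -118980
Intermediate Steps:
z(S, v) = v + S² (z(S, v) = S² + v = v + S²)
(z(20, 461) - 1*71445) - (-436)*(-111) = ((461 + 20²) - 1*71445) - (-436)*(-111) = ((461 + 400) - 71445) - 1*48396 = (861 - 71445) - 48396 = -70584 - 48396 = -118980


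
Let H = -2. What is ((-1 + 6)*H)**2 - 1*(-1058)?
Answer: 1158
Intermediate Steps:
((-1 + 6)*H)**2 - 1*(-1058) = ((-1 + 6)*(-2))**2 - 1*(-1058) = (5*(-2))**2 + 1058 = (-10)**2 + 1058 = 100 + 1058 = 1158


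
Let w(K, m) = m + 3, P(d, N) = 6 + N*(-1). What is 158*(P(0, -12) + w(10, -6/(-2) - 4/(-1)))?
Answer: 4424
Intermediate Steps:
P(d, N) = 6 - N
w(K, m) = 3 + m
158*(P(0, -12) + w(10, -6/(-2) - 4/(-1))) = 158*((6 - 1*(-12)) + (3 + (-6/(-2) - 4/(-1)))) = 158*((6 + 12) + (3 + (-6*(-½) - 4*(-1)))) = 158*(18 + (3 + (3 + 4))) = 158*(18 + (3 + 7)) = 158*(18 + 10) = 158*28 = 4424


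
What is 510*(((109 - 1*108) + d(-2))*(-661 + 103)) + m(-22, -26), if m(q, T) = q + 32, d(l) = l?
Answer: 284590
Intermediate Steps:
m(q, T) = 32 + q
510*(((109 - 1*108) + d(-2))*(-661 + 103)) + m(-22, -26) = 510*(((109 - 1*108) - 2)*(-661 + 103)) + (32 - 22) = 510*(((109 - 108) - 2)*(-558)) + 10 = 510*((1 - 2)*(-558)) + 10 = 510*(-1*(-558)) + 10 = 510*558 + 10 = 284580 + 10 = 284590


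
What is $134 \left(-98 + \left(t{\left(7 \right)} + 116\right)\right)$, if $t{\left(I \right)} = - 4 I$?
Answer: $-1340$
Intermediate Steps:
$134 \left(-98 + \left(t{\left(7 \right)} + 116\right)\right) = 134 \left(-98 + \left(\left(-4\right) 7 + 116\right)\right) = 134 \left(-98 + \left(-28 + 116\right)\right) = 134 \left(-98 + 88\right) = 134 \left(-10\right) = -1340$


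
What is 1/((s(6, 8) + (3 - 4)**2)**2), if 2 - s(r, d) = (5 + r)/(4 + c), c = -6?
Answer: 4/289 ≈ 0.013841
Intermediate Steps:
s(r, d) = 9/2 + r/2 (s(r, d) = 2 - (5 + r)/(4 - 6) = 2 - (5 + r)/(-2) = 2 - (5 + r)*(-1)/2 = 2 - (-5/2 - r/2) = 2 + (5/2 + r/2) = 9/2 + r/2)
1/((s(6, 8) + (3 - 4)**2)**2) = 1/(((9/2 + (1/2)*6) + (3 - 4)**2)**2) = 1/(((9/2 + 3) + (-1)**2)**2) = 1/((15/2 + 1)**2) = 1/((17/2)**2) = 1/(289/4) = 4/289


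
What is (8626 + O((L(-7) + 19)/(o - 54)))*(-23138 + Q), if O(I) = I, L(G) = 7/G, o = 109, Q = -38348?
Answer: -29171909728/55 ≈ -5.3040e+8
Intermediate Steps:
(8626 + O((L(-7) + 19)/(o - 54)))*(-23138 + Q) = (8626 + (7/(-7) + 19)/(109 - 54))*(-23138 - 38348) = (8626 + (7*(-1/7) + 19)/55)*(-61486) = (8626 + (-1 + 19)*(1/55))*(-61486) = (8626 + 18*(1/55))*(-61486) = (8626 + 18/55)*(-61486) = (474448/55)*(-61486) = -29171909728/55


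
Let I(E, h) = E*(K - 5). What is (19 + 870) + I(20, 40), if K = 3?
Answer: 849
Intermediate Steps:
I(E, h) = -2*E (I(E, h) = E*(3 - 5) = E*(-2) = -2*E)
(19 + 870) + I(20, 40) = (19 + 870) - 2*20 = 889 - 40 = 849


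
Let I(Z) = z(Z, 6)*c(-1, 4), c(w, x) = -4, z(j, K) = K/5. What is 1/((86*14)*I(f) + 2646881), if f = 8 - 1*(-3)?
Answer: 5/13205509 ≈ 3.7863e-7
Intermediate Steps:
z(j, K) = K/5 (z(j, K) = K*(⅕) = K/5)
f = 11 (f = 8 + 3 = 11)
I(Z) = -24/5 (I(Z) = ((⅕)*6)*(-4) = (6/5)*(-4) = -24/5)
1/((86*14)*I(f) + 2646881) = 1/((86*14)*(-24/5) + 2646881) = 1/(1204*(-24/5) + 2646881) = 1/(-28896/5 + 2646881) = 1/(13205509/5) = 5/13205509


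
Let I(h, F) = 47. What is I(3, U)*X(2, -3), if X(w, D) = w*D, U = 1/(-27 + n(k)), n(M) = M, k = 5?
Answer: -282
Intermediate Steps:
U = -1/22 (U = 1/(-27 + 5) = 1/(-22) = -1/22 ≈ -0.045455)
X(w, D) = D*w
I(3, U)*X(2, -3) = 47*(-3*2) = 47*(-6) = -282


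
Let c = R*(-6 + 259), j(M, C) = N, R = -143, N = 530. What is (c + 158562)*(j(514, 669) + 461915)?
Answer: 56595406435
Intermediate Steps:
j(M, C) = 530
c = -36179 (c = -143*(-6 + 259) = -143*253 = -36179)
(c + 158562)*(j(514, 669) + 461915) = (-36179 + 158562)*(530 + 461915) = 122383*462445 = 56595406435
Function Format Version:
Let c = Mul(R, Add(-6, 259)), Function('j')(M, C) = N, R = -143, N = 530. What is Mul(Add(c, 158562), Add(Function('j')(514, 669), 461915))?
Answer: 56595406435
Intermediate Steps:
Function('j')(M, C) = 530
c = -36179 (c = Mul(-143, Add(-6, 259)) = Mul(-143, 253) = -36179)
Mul(Add(c, 158562), Add(Function('j')(514, 669), 461915)) = Mul(Add(-36179, 158562), Add(530, 461915)) = Mul(122383, 462445) = 56595406435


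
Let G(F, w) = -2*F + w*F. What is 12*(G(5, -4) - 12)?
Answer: -504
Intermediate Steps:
G(F, w) = -2*F + F*w
12*(G(5, -4) - 12) = 12*(5*(-2 - 4) - 12) = 12*(5*(-6) - 12) = 12*(-30 - 12) = 12*(-42) = -504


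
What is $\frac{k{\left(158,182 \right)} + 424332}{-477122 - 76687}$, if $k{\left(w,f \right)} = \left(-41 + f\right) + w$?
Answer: $- \frac{424631}{553809} \approx -0.76675$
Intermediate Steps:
$k{\left(w,f \right)} = -41 + f + w$
$\frac{k{\left(158,182 \right)} + 424332}{-477122 - 76687} = \frac{\left(-41 + 182 + 158\right) + 424332}{-477122 - 76687} = \frac{299 + 424332}{-553809} = 424631 \left(- \frac{1}{553809}\right) = - \frac{424631}{553809}$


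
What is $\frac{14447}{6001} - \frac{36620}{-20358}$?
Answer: $\frac{256934323}{61084179} \approx 4.2062$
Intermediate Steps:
$\frac{14447}{6001} - \frac{36620}{-20358} = 14447 \cdot \frac{1}{6001} - - \frac{18310}{10179} = \frac{14447}{6001} + \frac{18310}{10179} = \frac{256934323}{61084179}$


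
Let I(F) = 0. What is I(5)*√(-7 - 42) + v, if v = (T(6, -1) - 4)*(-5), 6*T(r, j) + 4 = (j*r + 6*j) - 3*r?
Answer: 145/3 ≈ 48.333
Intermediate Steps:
T(r, j) = -⅔ + j - r/2 + j*r/6 (T(r, j) = -⅔ + ((j*r + 6*j) - 3*r)/6 = -⅔ + ((6*j + j*r) - 3*r)/6 = -⅔ + (-3*r + 6*j + j*r)/6 = -⅔ + (j - r/2 + j*r/6) = -⅔ + j - r/2 + j*r/6)
v = 145/3 (v = ((-⅔ - 1 - ½*6 + (⅙)*(-1)*6) - 4)*(-5) = ((-⅔ - 1 - 3 - 1) - 4)*(-5) = (-17/3 - 4)*(-5) = -29/3*(-5) = 145/3 ≈ 48.333)
I(5)*√(-7 - 42) + v = 0*√(-7 - 42) + 145/3 = 0*√(-49) + 145/3 = 0*(7*I) + 145/3 = 0 + 145/3 = 145/3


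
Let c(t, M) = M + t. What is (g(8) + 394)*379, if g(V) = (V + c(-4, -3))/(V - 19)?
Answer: 1642207/11 ≈ 1.4929e+5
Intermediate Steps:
g(V) = (-7 + V)/(-19 + V) (g(V) = (V + (-3 - 4))/(V - 19) = (V - 7)/(-19 + V) = (-7 + V)/(-19 + V))
(g(8) + 394)*379 = ((-7 + 8)/(-19 + 8) + 394)*379 = (1/(-11) + 394)*379 = (-1/11*1 + 394)*379 = (-1/11 + 394)*379 = (4333/11)*379 = 1642207/11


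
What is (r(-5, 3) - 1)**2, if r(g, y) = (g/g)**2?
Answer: 0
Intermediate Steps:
r(g, y) = 1 (r(g, y) = 1**2 = 1)
(r(-5, 3) - 1)**2 = (1 - 1)**2 = 0**2 = 0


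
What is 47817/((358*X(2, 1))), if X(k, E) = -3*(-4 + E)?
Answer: 5313/358 ≈ 14.841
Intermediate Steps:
X(k, E) = 12 - 3*E
47817/((358*X(2, 1))) = 47817/((358*(12 - 3*1))) = 47817/((358*(12 - 3))) = 47817/((358*9)) = 47817/3222 = 47817*(1/3222) = 5313/358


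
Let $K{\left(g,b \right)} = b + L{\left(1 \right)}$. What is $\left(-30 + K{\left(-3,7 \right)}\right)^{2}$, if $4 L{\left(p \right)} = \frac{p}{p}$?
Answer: $\frac{8281}{16} \approx 517.56$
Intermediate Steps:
$L{\left(p \right)} = \frac{1}{4}$ ($L{\left(p \right)} = \frac{p \frac{1}{p}}{4} = \frac{1}{4} \cdot 1 = \frac{1}{4}$)
$K{\left(g,b \right)} = \frac{1}{4} + b$ ($K{\left(g,b \right)} = b + \frac{1}{4} = \frac{1}{4} + b$)
$\left(-30 + K{\left(-3,7 \right)}\right)^{2} = \left(-30 + \left(\frac{1}{4} + 7\right)\right)^{2} = \left(-30 + \frac{29}{4}\right)^{2} = \left(- \frac{91}{4}\right)^{2} = \frac{8281}{16}$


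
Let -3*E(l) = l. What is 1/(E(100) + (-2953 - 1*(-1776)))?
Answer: -3/3631 ≈ -0.00082622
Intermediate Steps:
E(l) = -l/3
1/(E(100) + (-2953 - 1*(-1776))) = 1/(-1/3*100 + (-2953 - 1*(-1776))) = 1/(-100/3 + (-2953 + 1776)) = 1/(-100/3 - 1177) = 1/(-3631/3) = -3/3631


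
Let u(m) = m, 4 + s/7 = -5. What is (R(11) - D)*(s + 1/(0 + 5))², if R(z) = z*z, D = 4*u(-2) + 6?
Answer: 12127308/25 ≈ 4.8509e+5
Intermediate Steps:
s = -63 (s = -28 + 7*(-5) = -28 - 35 = -63)
D = -2 (D = 4*(-2) + 6 = -8 + 6 = -2)
R(z) = z²
(R(11) - D)*(s + 1/(0 + 5))² = (11² - 1*(-2))*(-63 + 1/(0 + 5))² = (121 + 2)*(-63 + 1/5)² = 123*(-63 + ⅕)² = 123*(-314/5)² = 123*(98596/25) = 12127308/25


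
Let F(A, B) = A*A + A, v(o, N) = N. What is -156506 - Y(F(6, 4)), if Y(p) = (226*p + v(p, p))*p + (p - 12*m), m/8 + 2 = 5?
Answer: -556688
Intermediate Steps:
m = 24 (m = -16 + 8*5 = -16 + 40 = 24)
F(A, B) = A + A² (F(A, B) = A² + A = A + A²)
Y(p) = -288 + p + 227*p² (Y(p) = (226*p + p)*p + (p - 12*24) = (227*p)*p + (p - 288) = 227*p² + (-288 + p) = -288 + p + 227*p²)
-156506 - Y(F(6, 4)) = -156506 - (-288 + 6*(1 + 6) + 227*(6*(1 + 6))²) = -156506 - (-288 + 6*7 + 227*(6*7)²) = -156506 - (-288 + 42 + 227*42²) = -156506 - (-288 + 42 + 227*1764) = -156506 - (-288 + 42 + 400428) = -156506 - 1*400182 = -156506 - 400182 = -556688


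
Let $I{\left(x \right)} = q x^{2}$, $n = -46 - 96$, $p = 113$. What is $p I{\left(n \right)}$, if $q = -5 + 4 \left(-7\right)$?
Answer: $-75191556$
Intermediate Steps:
$q = -33$ ($q = -5 - 28 = -33$)
$n = -142$ ($n = -46 - 96 = -142$)
$I{\left(x \right)} = - 33 x^{2}$
$p I{\left(n \right)} = 113 \left(- 33 \left(-142\right)^{2}\right) = 113 \left(\left(-33\right) 20164\right) = 113 \left(-665412\right) = -75191556$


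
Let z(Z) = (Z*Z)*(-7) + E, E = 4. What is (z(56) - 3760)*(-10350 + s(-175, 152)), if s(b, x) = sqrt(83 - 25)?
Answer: 266077800 - 25708*sqrt(58) ≈ 2.6588e+8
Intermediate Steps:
z(Z) = 4 - 7*Z**2 (z(Z) = (Z*Z)*(-7) + 4 = Z**2*(-7) + 4 = -7*Z**2 + 4 = 4 - 7*Z**2)
s(b, x) = sqrt(58)
(z(56) - 3760)*(-10350 + s(-175, 152)) = ((4 - 7*56**2) - 3760)*(-10350 + sqrt(58)) = ((4 - 7*3136) - 3760)*(-10350 + sqrt(58)) = ((4 - 21952) - 3760)*(-10350 + sqrt(58)) = (-21948 - 3760)*(-10350 + sqrt(58)) = -25708*(-10350 + sqrt(58)) = 266077800 - 25708*sqrt(58)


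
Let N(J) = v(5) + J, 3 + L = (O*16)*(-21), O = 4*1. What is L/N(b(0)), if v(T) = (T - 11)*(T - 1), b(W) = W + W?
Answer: 449/8 ≈ 56.125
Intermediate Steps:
b(W) = 2*W
O = 4
L = -1347 (L = -3 + (4*16)*(-21) = -3 + 64*(-21) = -3 - 1344 = -1347)
v(T) = (-1 + T)*(-11 + T) (v(T) = (-11 + T)*(-1 + T) = (-1 + T)*(-11 + T))
N(J) = -24 + J (N(J) = (11 + 5² - 12*5) + J = (11 + 25 - 60) + J = -24 + J)
L/N(b(0)) = -1347/(-24 + 2*0) = -1347/(-24 + 0) = -1347/(-24) = -1347*(-1/24) = 449/8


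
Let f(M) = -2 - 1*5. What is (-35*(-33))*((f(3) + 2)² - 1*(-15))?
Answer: 46200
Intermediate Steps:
f(M) = -7 (f(M) = -2 - 5 = -7)
(-35*(-33))*((f(3) + 2)² - 1*(-15)) = (-35*(-33))*((-7 + 2)² - 1*(-15)) = 1155*((-5)² + 15) = 1155*(25 + 15) = 1155*40 = 46200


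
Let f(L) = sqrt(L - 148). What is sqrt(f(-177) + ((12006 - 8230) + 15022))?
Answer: sqrt(18798 + 5*I*sqrt(13)) ≈ 137.11 + 0.0658*I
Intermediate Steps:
f(L) = sqrt(-148 + L)
sqrt(f(-177) + ((12006 - 8230) + 15022)) = sqrt(sqrt(-148 - 177) + ((12006 - 8230) + 15022)) = sqrt(sqrt(-325) + (3776 + 15022)) = sqrt(5*I*sqrt(13) + 18798) = sqrt(18798 + 5*I*sqrt(13))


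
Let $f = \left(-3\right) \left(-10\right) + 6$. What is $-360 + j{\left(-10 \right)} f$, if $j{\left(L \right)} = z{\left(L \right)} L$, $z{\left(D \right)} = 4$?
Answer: $-1800$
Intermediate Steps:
$f = 36$ ($f = 30 + 6 = 36$)
$j{\left(L \right)} = 4 L$
$-360 + j{\left(-10 \right)} f = -360 + 4 \left(-10\right) 36 = -360 - 1440 = -1800$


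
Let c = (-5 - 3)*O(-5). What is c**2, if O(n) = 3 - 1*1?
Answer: 256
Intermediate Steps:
O(n) = 2 (O(n) = 3 - 1 = 2)
c = -16 (c = (-5 - 3)*2 = -8*2 = -16)
c**2 = (-16)**2 = 256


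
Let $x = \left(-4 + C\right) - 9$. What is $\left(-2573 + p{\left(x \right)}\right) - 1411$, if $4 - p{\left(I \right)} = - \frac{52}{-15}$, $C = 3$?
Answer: $- \frac{59752}{15} \approx -3983.5$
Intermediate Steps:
$x = -10$ ($x = \left(-4 + 3\right) - 9 = -1 - 9 = -10$)
$p{\left(I \right)} = \frac{8}{15}$ ($p{\left(I \right)} = 4 - - \frac{52}{-15} = 4 - \left(-52\right) \left(- \frac{1}{15}\right) = 4 - \frac{52}{15} = \frac{8}{15}$)
$\left(-2573 + p{\left(x \right)}\right) - 1411 = \left(-2573 + \frac{8}{15}\right) - 1411 = - \frac{38587}{15} - 1411 = - \frac{59752}{15}$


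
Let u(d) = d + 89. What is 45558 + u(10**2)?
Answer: 45747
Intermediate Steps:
u(d) = 89 + d
45558 + u(10**2) = 45558 + (89 + 10**2) = 45558 + (89 + 100) = 45558 + 189 = 45747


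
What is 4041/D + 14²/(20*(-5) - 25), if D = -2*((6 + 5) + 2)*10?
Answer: -111217/6500 ≈ -17.110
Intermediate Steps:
D = -260 (D = -2*(11 + 2)*10 = -2*13*10 = -26*10 = -260)
4041/D + 14²/(20*(-5) - 25) = 4041/(-260) + 14²/(20*(-5) - 25) = 4041*(-1/260) + 196/(-100 - 25) = -4041/260 + 196/(-125) = -4041/260 + 196*(-1/125) = -4041/260 - 196/125 = -111217/6500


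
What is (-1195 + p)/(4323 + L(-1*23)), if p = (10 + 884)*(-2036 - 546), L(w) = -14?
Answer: -2309503/4309 ≈ -535.97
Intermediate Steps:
p = -2308308 (p = 894*(-2582) = -2308308)
(-1195 + p)/(4323 + L(-1*23)) = (-1195 - 2308308)/(4323 - 14) = -2309503/4309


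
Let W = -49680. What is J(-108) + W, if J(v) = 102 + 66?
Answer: -49512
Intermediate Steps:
J(v) = 168
J(-108) + W = 168 - 49680 = -49512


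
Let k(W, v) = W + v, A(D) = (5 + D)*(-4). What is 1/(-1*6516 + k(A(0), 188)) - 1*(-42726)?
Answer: 271224647/6348 ≈ 42726.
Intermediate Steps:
A(D) = -20 - 4*D
1/(-1*6516 + k(A(0), 188)) - 1*(-42726) = 1/(-1*6516 + ((-20 - 4*0) + 188)) - 1*(-42726) = 1/(-6516 + ((-20 + 0) + 188)) + 42726 = 1/(-6516 + (-20 + 188)) + 42726 = 1/(-6516 + 168) + 42726 = 1/(-6348) + 42726 = -1/6348 + 42726 = 271224647/6348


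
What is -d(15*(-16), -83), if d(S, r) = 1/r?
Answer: 1/83 ≈ 0.012048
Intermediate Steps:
-d(15*(-16), -83) = -1/(-83) = -1*(-1/83) = 1/83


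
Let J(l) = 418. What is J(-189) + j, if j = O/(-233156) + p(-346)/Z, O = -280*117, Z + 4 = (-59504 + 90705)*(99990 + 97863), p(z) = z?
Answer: 21494233320088202/51404331735823 ≈ 418.14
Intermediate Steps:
Z = 6173211449 (Z = -4 + (-59504 + 90705)*(99990 + 97863) = -4 + 31201*197853 = -4 + 6173211453 = 6173211449)
O = -32760
j = 7222654514188/51404331735823 (j = -32760/(-233156) - 346/6173211449 = -32760*(-1/233156) - 346*1/6173211449 = 1170/8327 - 346/6173211449 = 7222654514188/51404331735823 ≈ 0.14051)
J(-189) + j = 418 + 7222654514188/51404331735823 = 21494233320088202/51404331735823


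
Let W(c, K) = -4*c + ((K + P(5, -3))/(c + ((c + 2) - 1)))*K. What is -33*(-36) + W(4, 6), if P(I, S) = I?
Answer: 3538/3 ≈ 1179.3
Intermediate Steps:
W(c, K) = -4*c + K*(5 + K)/(1 + 2*c) (W(c, K) = -4*c + ((K + 5)/(c + ((c + 2) - 1)))*K = -4*c + ((5 + K)/(c + ((2 + c) - 1)))*K = -4*c + ((5 + K)/(c + (1 + c)))*K = -4*c + ((5 + K)/(1 + 2*c))*K = -4*c + K*(5 + K)/(1 + 2*c))
-33*(-36) + W(4, 6) = -33*(-36) + (6² - 8*4² - 4*4 + 5*6)/(1 + 2*4) = 1188 + (36 - 8*16 - 16 + 30)/(1 + 8) = 1188 + (36 - 128 - 16 + 30)/9 = 1188 + (⅑)*(-78) = 1188 - 26/3 = 3538/3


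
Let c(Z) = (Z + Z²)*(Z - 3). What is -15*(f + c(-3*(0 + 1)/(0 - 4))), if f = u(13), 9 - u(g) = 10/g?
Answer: -65865/832 ≈ -79.165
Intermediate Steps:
u(g) = 9 - 10/g
f = 107/13 (f = 9 - 10/13 = 107/13 ≈ 8.2308)
c(Z) = (-3 + Z)*(Z + Z²) (c(Z) = (Z + Z²)*(-3 + Z) = (-3 + Z)*(Z + Z²))
-15*(f + c(-3*(0 + 1)/(0 - 4))) = -15*(107/13 + (-3*(0 + 1)/(0 - 4))*(-3 + (-3*(0 + 1)/(0 - 4))² - (-6)/((0 - 4)/(0 + 1)))) = -15*(107/13 + (-3/((-4/1)))*(-3 + (-3/((-4/1)))² - (-6)/((-4/1)))) = -15*(107/13 + (-3/((-4*1)))*(-3 + (-3/((-4*1)))² - (-6)/((-4*1)))) = -15*(107/13 + (-3/(-4))*(-3 + (-3/(-4))² - (-6)/(-4))) = -15*(107/13 + (-3*(-¼))*(-3 + (-3*(-¼))² - (-6)*(-1)/4)) = -15*(107/13 + 3*(-3 + (¾)² - 2*¾)/4) = -15*(107/13 + 3*(-3 + 9/16 - 3/2)/4) = -15*(107/13 + (¾)*(-63/16)) = -15*(107/13 - 189/64) = -15*4391/832 = -65865/832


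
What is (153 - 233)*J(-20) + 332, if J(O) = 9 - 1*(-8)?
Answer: -1028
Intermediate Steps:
J(O) = 17 (J(O) = 9 + 8 = 17)
(153 - 233)*J(-20) + 332 = (153 - 233)*17 + 332 = -80*17 + 332 = -1360 + 332 = -1028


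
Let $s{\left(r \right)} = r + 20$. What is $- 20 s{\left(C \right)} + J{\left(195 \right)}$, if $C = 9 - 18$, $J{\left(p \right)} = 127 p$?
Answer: $24545$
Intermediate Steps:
$C = -9$ ($C = 9 - 18 = -9$)
$s{\left(r \right)} = 20 + r$
$- 20 s{\left(C \right)} + J{\left(195 \right)} = - 20 \left(20 - 9\right) + 127 \cdot 195 = \left(-20\right) 11 + 24765 = -220 + 24765 = 24545$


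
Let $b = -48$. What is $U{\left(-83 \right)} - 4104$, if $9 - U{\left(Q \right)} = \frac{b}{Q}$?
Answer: $- \frac{339933}{83} \approx -4095.6$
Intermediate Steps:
$U{\left(Q \right)} = 9 + \frac{48}{Q}$ ($U{\left(Q \right)} = 9 - - \frac{48}{Q} = 9 + \frac{48}{Q}$)
$U{\left(-83 \right)} - 4104 = \left(9 + \frac{48}{-83}\right) - 4104 = \left(9 + 48 \left(- \frac{1}{83}\right)\right) - 4104 = \left(9 - \frac{48}{83}\right) - 4104 = \frac{699}{83} - 4104 = - \frac{339933}{83}$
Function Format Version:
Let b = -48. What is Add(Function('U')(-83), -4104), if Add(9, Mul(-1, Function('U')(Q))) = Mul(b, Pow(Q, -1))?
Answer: Rational(-339933, 83) ≈ -4095.6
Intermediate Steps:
Function('U')(Q) = Add(9, Mul(48, Pow(Q, -1))) (Function('U')(Q) = Add(9, Mul(-1, Mul(-48, Pow(Q, -1)))) = Add(9, Mul(48, Pow(Q, -1))))
Add(Function('U')(-83), -4104) = Add(Add(9, Mul(48, Pow(-83, -1))), -4104) = Add(Add(9, Mul(48, Rational(-1, 83))), -4104) = Add(Add(9, Rational(-48, 83)), -4104) = Add(Rational(699, 83), -4104) = Rational(-339933, 83)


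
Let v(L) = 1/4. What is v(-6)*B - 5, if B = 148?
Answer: 32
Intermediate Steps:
v(L) = ¼
v(-6)*B - 5 = (¼)*148 - 5 = 37 - 5 = 32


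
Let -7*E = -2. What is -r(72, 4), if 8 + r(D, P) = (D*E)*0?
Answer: 8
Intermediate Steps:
E = 2/7 (E = -⅐*(-2) = 2/7 ≈ 0.28571)
r(D, P) = -8 (r(D, P) = -8 + (D*(2/7))*0 = -8 + (2*D/7)*0 = -8 + 0 = -8)
-r(72, 4) = -1*(-8) = 8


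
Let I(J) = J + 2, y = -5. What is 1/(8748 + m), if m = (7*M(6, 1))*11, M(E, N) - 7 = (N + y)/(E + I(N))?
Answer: 9/83275 ≈ 0.00010808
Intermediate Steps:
I(J) = 2 + J
M(E, N) = 7 + (-5 + N)/(2 + E + N) (M(E, N) = 7 + (N - 5)/(E + (2 + N)) = 7 + (-5 + N)/(2 + E + N))
m = 4543/9 (m = (7*((9 + 7*6 + 8*1)/(2 + 6 + 1)))*11 = (7*((9 + 42 + 8)/9))*11 = (7*((⅑)*59))*11 = (7*(59/9))*11 = (413/9)*11 = 4543/9 ≈ 504.78)
1/(8748 + m) = 1/(8748 + 4543/9) = 1/(83275/9) = 9/83275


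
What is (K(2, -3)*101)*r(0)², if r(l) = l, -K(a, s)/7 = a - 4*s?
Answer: 0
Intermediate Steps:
K(a, s) = -7*a + 28*s (K(a, s) = -7*(a - 4*s) = -7*a + 28*s)
(K(2, -3)*101)*r(0)² = ((-7*2 + 28*(-3))*101)*0² = ((-14 - 84)*101)*0 = -98*101*0 = -9898*0 = 0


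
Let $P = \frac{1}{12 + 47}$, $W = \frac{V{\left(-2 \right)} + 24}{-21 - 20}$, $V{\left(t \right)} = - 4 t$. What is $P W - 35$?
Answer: $- \frac{84697}{2419} \approx -35.013$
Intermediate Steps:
$W = - \frac{32}{41}$ ($W = \frac{\left(-4\right) \left(-2\right) + 24}{-21 - 20} = \frac{8 + 24}{-41} = 32 \left(- \frac{1}{41}\right) = - \frac{32}{41} \approx -0.78049$)
$P = \frac{1}{59} \approx 0.016949$
$P W - 35 = \frac{1}{59} \left(- \frac{32}{41}\right) - 35 = - \frac{32}{2419} - 35 = - \frac{84697}{2419}$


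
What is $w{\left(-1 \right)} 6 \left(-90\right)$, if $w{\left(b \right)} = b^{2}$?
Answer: $-540$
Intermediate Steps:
$w{\left(-1 \right)} 6 \left(-90\right) = \left(-1\right)^{2} \cdot 6 \left(-90\right) = 1 \cdot 6 \left(-90\right) = 6 \left(-90\right) = -540$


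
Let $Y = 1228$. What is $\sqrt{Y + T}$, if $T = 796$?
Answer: $2 \sqrt{506} \approx 44.989$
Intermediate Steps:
$\sqrt{Y + T} = \sqrt{1228 + 796} = \sqrt{2024} = 2 \sqrt{506}$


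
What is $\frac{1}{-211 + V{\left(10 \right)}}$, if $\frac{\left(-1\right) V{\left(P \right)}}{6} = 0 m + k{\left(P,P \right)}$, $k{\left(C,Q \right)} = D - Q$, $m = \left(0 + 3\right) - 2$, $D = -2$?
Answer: $- \frac{1}{139} \approx -0.0071942$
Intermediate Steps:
$m = 1$ ($m = 3 - 2 = 1$)
$k{\left(C,Q \right)} = -2 - Q$
$V{\left(P \right)} = 12 + 6 P$ ($V{\left(P \right)} = - 6 \left(0 \cdot 1 - \left(2 + P\right)\right) = - 6 \left(0 - \left(2 + P\right)\right) = - 6 \left(-2 - P\right) = 12 + 6 P$)
$\frac{1}{-211 + V{\left(10 \right)}} = \frac{1}{-211 + \left(12 + 6 \cdot 10\right)} = \frac{1}{-211 + \left(12 + 60\right)} = \frac{1}{-211 + 72} = \frac{1}{-139} = - \frac{1}{139}$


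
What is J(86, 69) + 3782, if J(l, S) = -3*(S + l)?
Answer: 3317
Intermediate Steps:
J(l, S) = -3*S - 3*l
J(86, 69) + 3782 = (-3*69 - 3*86) + 3782 = (-207 - 258) + 3782 = -465 + 3782 = 3317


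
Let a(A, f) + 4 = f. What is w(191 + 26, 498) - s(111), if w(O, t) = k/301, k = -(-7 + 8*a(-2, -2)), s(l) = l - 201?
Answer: 27145/301 ≈ 90.183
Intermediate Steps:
s(l) = -201 + l
a(A, f) = -4 + f
k = 55 (k = -(-7 + 8*(-4 - 2)) = -(-7 + 8*(-6)) = -(-7 - 48) = -1*(-55) = 55)
w(O, t) = 55/301
w(191 + 26, 498) - s(111) = 55/301 - (-201 + 111) = 55/301 - 1*(-90) = 55/301 + 90 = 27145/301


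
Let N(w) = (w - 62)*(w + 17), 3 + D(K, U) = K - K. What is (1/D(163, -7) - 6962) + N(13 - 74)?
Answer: -4651/3 ≈ -1550.3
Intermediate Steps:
D(K, U) = -3 (D(K, U) = -3 + (K - K) = -3 + 0 = -3)
N(w) = (-62 + w)*(17 + w)
(1/D(163, -7) - 6962) + N(13 - 74) = (1/(-3) - 6962) + (-1054 + (13 - 74)**2 - 45*(13 - 74)) = (-1/3 - 6962) + (-1054 + (-61)**2 - 45*(-61)) = -20887/3 + (-1054 + 3721 + 2745) = -20887/3 + 5412 = -4651/3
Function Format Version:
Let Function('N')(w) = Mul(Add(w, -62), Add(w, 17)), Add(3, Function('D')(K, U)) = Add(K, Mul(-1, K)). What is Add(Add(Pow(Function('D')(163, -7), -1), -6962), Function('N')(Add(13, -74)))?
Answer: Rational(-4651, 3) ≈ -1550.3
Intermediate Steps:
Function('D')(K, U) = -3 (Function('D')(K, U) = Add(-3, Add(K, Mul(-1, K))) = Add(-3, 0) = -3)
Function('N')(w) = Mul(Add(-62, w), Add(17, w))
Add(Add(Pow(Function('D')(163, -7), -1), -6962), Function('N')(Add(13, -74))) = Add(Add(Pow(-3, -1), -6962), Add(-1054, Pow(Add(13, -74), 2), Mul(-45, Add(13, -74)))) = Add(Add(Rational(-1, 3), -6962), Add(-1054, Pow(-61, 2), Mul(-45, -61))) = Add(Rational(-20887, 3), Add(-1054, 3721, 2745)) = Add(Rational(-20887, 3), 5412) = Rational(-4651, 3)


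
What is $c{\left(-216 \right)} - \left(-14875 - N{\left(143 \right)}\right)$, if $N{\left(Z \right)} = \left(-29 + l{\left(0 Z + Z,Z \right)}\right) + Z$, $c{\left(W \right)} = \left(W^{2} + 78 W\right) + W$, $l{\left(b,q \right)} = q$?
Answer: $44724$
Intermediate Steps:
$c{\left(W \right)} = W^{2} + 79 W$
$N{\left(Z \right)} = -29 + 2 Z$ ($N{\left(Z \right)} = \left(-29 + Z\right) + Z = -29 + 2 Z$)
$c{\left(-216 \right)} - \left(-14875 - N{\left(143 \right)}\right) = - 216 \left(79 - 216\right) - \left(-14875 - \left(-29 + 2 \cdot 143\right)\right) = \left(-216\right) \left(-137\right) - \left(-14875 - \left(-29 + 286\right)\right) = 29592 - \left(-14875 - 257\right) = 29592 - -15132 = 29592 + 15132 = 44724$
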